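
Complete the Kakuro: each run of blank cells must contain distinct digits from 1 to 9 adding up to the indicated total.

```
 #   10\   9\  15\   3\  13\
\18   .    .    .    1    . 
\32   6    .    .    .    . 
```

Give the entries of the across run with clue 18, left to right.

3 in 2 cells must be {1,2}.
R1C1 = 10 − 6 = 4 completes the 10 down.
R2C4 = 3 − 1 = 2 completes the 3 down.
Nothing is forced directly, so branch on R1C3, whose candidates are 6 or 8. If R1C3 = 8: then R1C5 would have to be in {2,3} for the 18 across but in {4,5,6,7,8,9} for the 13 down — contradiction. So R1C3 = 6.
R1C5 = 5: the only remaining digit allowed by both the 18 across and the 13 down.
R2C3 = 15 − 6 = 9 completes the 15 down.
R2C5 = 13 − 5 = 8 completes the 13 down.
R1C2 = 18 − 16 = 2 completes the 18 across.

4 2 6 1 5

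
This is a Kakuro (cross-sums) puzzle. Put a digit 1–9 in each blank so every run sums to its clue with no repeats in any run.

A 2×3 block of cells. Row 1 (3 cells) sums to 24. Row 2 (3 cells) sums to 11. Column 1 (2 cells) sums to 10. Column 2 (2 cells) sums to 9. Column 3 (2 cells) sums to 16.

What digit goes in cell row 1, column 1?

7

24 in 3 cells must be {7,8,9}; 16 in 2 cells must be {7,9}.
The 11 across and the 16 down share only 7, so (2,3) = 7.
(1,3) = 16 − 7 = 9 completes the 16 down.
Nothing is forced directly, so branch on (2,1), whose candidates are 1 or 3. If (2,1) = 1: then (1,1) would have to be in {7,8} for the 24 across but in {9} for the 10 down — contradiction. So (2,1) = 3.
(1,1) = 10 − 3 = 7 completes the 10 down.
(1,2) = 24 − 16 = 8 completes the 24 across.
(2,2) = 11 − 10 = 1 completes the 11 across.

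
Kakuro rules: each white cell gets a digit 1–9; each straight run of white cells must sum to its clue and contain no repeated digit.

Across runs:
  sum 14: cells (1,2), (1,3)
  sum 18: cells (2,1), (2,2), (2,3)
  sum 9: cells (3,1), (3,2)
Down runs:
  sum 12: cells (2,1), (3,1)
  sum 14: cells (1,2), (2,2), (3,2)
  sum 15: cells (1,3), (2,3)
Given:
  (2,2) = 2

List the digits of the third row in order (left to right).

5 4

Nothing is forced directly, so branch on (2,1), whose candidates are 7 or 9. If (2,1) = 9: that forces (2,3) = 7, (3,1) = 3, after which (3,2) would have to be in {6} for the 9 across but in {3,4,5,7,8,9} for the 14 down — contradiction. So (2,1) = 7.
(2,3) = 18 − 9 = 9 completes the 18 across.
(3,1) = 12 − 7 = 5 completes the 12 down.
(3,2) = 9 − 5 = 4 completes the 9 across.
(1,2) = 14 − 6 = 8 completes the 14 down.
(1,3) = 14 − 8 = 6 completes the 14 across.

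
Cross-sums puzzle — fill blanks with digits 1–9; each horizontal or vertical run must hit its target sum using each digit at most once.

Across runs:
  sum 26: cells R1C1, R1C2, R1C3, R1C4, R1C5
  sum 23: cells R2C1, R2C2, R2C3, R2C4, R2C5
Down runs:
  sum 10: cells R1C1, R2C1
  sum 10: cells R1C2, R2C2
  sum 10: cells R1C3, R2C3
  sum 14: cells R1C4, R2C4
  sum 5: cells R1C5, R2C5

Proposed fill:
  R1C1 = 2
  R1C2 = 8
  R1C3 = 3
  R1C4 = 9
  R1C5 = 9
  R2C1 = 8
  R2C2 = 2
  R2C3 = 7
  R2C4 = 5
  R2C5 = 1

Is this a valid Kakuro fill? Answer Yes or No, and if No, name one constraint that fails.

No — the down run R1C5–R2C5 sums to 10, not 5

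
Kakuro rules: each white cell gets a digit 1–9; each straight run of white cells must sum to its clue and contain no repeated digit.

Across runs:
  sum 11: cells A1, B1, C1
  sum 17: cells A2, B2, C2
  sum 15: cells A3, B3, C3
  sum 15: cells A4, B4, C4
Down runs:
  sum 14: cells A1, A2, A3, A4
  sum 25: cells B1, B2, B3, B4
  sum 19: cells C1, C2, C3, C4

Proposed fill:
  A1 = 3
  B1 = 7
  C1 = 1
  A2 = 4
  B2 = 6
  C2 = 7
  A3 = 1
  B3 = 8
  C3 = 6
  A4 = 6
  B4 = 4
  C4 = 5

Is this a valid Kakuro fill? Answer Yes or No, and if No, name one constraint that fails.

Yes

Across: 3+7+1=11; 4+6+7=17; 1+8+6=15; 6+4+5=15. Down: 3+4+1+6=14; 7+6+8+4=25; 1+7+6+5=19. No digit repeats within any run.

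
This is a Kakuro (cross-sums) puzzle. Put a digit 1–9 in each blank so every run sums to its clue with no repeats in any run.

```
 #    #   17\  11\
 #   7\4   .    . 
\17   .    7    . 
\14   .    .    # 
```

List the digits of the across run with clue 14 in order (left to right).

5, 9

4 in 2 cells must be {1,3}.
Given what's placed, R1C2 must be 1 to fit the 4 across and 17 down.
R1C3 = 4 − 1 = 3 completes the 4 across.
R2C3 = 11 − 3 = 8 completes the 11 down.
R3C2 = 17 − 8 = 9 completes the 17 down.
R2C1 = 17 − 15 = 2 completes the 17 across.
R3C1 = 14 − 9 = 5 completes the 14 across.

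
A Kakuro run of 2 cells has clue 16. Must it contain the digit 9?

Yes

The only way to make 16 from 2 distinct digits is {7,9}, which contains 9.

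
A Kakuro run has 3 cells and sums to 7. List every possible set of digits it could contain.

3 distinct digits from 1–9 sum between 6 and 24.
Only one set works: {1,2,4}.

{1,2,4}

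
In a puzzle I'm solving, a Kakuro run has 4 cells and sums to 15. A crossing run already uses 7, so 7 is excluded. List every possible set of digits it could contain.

4 distinct digits from 1–9 sum between 10 and 30.
Dropping sets that contain 7.

{1,2,3,9}; {1,2,4,8}; {1,3,5,6}; {2,3,4,6}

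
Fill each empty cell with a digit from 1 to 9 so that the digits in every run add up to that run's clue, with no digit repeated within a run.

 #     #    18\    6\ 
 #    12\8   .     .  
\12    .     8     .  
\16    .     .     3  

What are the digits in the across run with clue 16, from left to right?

9 4 3

6 in 3 cells must be {1,2,3}.
R2C1 = 3: the only remaining digit allowed by both the 12 across and the 12 down.
R2C3 = 12 − 11 = 1 completes the 12 across.
R3C1 = 12 − 3 = 9 completes the 12 down.
R3C2 = 16 − 12 = 4 completes the 16 across.
R1C2 = 18 − 12 = 6 completes the 18 down.
R1C3 = 8 − 6 = 2 completes the 8 across.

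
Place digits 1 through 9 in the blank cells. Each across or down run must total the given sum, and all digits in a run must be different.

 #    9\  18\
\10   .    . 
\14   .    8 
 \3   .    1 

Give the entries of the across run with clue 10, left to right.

3 in 2 cells must be {1,2}.
R1C2 = 18 − 9 = 9 completes the 18 down.
R2C1 = 14 − 8 = 6 completes the 14 across.
R3C1 = 3 − 1 = 2 completes the 3 across.
R1C1 = 10 − 9 = 1 completes the 10 across.

1, 9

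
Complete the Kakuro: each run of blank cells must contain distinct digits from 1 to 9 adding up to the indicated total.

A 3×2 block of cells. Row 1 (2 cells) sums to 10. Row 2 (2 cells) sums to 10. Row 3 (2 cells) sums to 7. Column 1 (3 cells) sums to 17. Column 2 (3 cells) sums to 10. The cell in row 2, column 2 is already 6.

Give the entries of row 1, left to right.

(2,1) = 10 − 6 = 4 completes the 10 across.
Nothing is forced directly, so branch on (1,2), whose candidates are 1 or 3. If (1,2) = 1: then (1,1) would have to be in {9} for the 10 across but in {5,6,7,8} for the 17 down — contradiction. So (1,2) = 3.
(1,1) = 10 − 3 = 7 completes the 10 across.
(3,1) = 17 − 11 = 6 completes the 17 down.
(3,2) = 7 − 6 = 1 completes the 7 across.

7 3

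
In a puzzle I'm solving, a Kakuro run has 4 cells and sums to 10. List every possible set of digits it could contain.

{1,2,3,4}

4 distinct digits from 1–9 sum between 10 and 30.
Only one set works: {1,2,3,4}.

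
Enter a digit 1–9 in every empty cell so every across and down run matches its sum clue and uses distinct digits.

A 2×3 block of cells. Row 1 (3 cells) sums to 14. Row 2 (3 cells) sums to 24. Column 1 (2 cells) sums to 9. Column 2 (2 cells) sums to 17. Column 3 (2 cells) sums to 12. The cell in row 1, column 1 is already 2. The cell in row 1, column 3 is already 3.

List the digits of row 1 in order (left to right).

2 9 3

24 in 3 cells must be {7,8,9}; 17 in 2 cells must be {8,9}.
(1,2) = 14 − 5 = 9 completes the 14 across.
(2,1) = 9 − 2 = 7 completes the 9 down.
(2,2) = 17 − 9 = 8 completes the 17 down.
(2,3) = 24 − 15 = 9 completes the 24 across.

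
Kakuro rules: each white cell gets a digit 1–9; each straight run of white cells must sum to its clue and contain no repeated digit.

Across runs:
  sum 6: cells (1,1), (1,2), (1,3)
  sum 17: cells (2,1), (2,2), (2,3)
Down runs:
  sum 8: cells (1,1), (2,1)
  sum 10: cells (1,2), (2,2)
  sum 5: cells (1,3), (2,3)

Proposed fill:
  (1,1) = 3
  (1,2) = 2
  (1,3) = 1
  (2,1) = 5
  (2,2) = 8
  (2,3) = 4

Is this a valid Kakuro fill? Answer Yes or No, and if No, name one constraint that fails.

Yes

Across: 3+2+1=6; 5+8+4=17. Down: 3+5=8; 2+8=10; 1+4=5. No digit repeats within any run.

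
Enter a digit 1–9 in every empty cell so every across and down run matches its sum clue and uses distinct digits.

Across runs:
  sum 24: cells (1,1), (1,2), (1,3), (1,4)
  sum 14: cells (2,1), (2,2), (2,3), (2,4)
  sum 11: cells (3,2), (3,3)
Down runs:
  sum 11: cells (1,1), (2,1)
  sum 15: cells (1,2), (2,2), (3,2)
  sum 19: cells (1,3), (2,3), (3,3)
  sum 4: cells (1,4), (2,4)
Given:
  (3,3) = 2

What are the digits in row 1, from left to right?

8, 4, 9, 3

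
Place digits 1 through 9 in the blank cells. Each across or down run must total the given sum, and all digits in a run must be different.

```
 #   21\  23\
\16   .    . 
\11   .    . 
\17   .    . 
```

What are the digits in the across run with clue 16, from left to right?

16 in 2 cells must be {7,9}; 17 in 2 cells must be {8,9}; 23 in 3 cells must be {6,8,9}.
The 16 across and the 23 down share only 9, so R1C2 = 9.
Given what's placed, R3C2 must be 8 to fit the 17 across and 23 down.
R1C1 = 16 − 9 = 7 completes the 16 across.
R2C2 = 23 − 17 = 6 completes the 23 down.
R3C1 = 17 − 8 = 9 completes the 17 across.
R2C1 = 11 − 6 = 5 completes the 11 across.

7, 9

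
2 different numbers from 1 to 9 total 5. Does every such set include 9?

Counterexample: {1,4} sums to 5 without using 9.

No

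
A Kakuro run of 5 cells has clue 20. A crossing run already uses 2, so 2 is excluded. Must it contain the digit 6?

No

The only way to make 20 from 5 distinct digits under that restriction is {1,3,4,5,7}, which does not contain 6.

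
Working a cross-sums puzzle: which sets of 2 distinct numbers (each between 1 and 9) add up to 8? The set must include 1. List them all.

2 distinct digits from 1–9 sum between 3 and 17.
Keeping only sets containing 1.
Only one set works: {1,7}.

{1,7}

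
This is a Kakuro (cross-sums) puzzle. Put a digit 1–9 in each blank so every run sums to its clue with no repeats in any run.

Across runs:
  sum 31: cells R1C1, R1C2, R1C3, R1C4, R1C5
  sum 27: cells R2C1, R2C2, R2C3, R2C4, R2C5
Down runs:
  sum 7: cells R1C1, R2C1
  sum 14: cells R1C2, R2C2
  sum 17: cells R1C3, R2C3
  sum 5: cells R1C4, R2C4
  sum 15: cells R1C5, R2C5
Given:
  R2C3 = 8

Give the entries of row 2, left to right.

1 9 8 2 7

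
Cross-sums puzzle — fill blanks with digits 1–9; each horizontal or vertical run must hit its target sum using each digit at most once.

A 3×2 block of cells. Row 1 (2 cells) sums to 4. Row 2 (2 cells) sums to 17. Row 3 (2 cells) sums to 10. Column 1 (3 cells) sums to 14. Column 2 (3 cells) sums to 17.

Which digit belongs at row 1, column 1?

1

4 in 2 cells must be {1,3}; 17 in 2 cells must be {8,9}.
Nothing is forced directly, so branch on (1,1), whose candidates are 1 or 3. If (1,1) = 3: that forces (1,2) = 1, (2,1) = 9, after which (2,2) would have to be in {8} for the 17 across but in {7,9} for the 17 down — contradiction. So (1,1) = 1.
(1,2) = 4 − 1 = 3 completes the 4 across.
Nothing is forced directly, so branch on (2,1), whose candidates are 8 or 9. If (2,1) = 8: that forces (2,2) = 9, after which (3,1) would have to be in {1,2,3,4,6,7,8,9} for the 10 across but in {5} for the 14 down — contradiction. So (2,1) = 9.
(2,2) = 17 − 9 = 8 completes the 17 across.
(3,1) = 14 − 10 = 4 completes the 14 down.
(3,2) = 10 − 4 = 6 completes the 10 across.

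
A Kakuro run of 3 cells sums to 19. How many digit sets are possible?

3 distinct digits from 1–9 sum between 6 and 24.
Enumerating: {2,8,9}, {3,7,9}, {4,6,9}, {4,7,8}, {5,6,8}.

5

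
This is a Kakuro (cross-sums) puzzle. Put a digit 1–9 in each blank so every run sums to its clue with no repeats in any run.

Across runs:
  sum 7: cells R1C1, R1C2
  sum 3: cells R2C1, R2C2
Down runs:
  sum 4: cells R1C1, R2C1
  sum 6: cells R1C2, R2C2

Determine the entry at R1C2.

4

3 in 2 cells must be {1,2}; 4 in 2 cells must be {1,3}.
The 3 across and the 4 down share only 1, so R2C1 = 1.
R2C2 = 3 − 1 = 2 completes the 3 across.
R1C1 = 4 − 1 = 3 completes the 4 down.
R1C2 = 7 − 3 = 4 completes the 7 across.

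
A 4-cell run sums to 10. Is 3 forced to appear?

Yes

The only way to make 10 from 4 distinct digits is {1,2,3,4}, which contains 3.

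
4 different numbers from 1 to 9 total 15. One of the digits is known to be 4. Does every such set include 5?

No

Counterexample: {1,2,4,8} sums to 15 under that restriction without using 5.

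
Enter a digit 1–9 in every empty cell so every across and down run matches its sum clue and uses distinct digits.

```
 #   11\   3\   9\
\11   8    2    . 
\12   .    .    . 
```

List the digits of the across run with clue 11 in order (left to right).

3 in 2 cells must be {1,2}.
R1C3 = 11 − 10 = 1 completes the 11 across.
R2C1 = 11 − 8 = 3 completes the 11 down.
R2C2 = 3 − 2 = 1 completes the 3 down.
R2C3 = 12 − 4 = 8 completes the 12 across.

8, 2, 1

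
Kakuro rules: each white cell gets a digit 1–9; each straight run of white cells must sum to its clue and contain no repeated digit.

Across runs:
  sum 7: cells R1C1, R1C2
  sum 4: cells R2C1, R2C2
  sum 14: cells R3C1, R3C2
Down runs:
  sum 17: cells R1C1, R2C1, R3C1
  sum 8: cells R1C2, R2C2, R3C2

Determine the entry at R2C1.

3

4 in 2 cells must be {1,3}.
The 14 across and the 8 down share only 5, so R3C2 = 5.
Given what's placed, R2C2 must be 1 to fit the 4 across and 8 down.
R3C1 = 14 − 5 = 9 completes the 14 across.
R1C2 = 8 − 6 = 2 completes the 8 down.
R2C1 = 4 − 1 = 3 completes the 4 across.
R1C1 = 7 − 2 = 5 completes the 7 across.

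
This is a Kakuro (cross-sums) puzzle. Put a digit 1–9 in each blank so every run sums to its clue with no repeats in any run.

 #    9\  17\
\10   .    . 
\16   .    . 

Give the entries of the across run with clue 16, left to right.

7, 9

16 in 2 cells must be {7,9}; 17 in 2 cells must be {8,9}.
The 16 across and the 9 down share only 7, so R2C1 = 7.
R2C2 = 16 − 7 = 9 completes the 16 across.
R1C1 = 9 − 7 = 2 completes the 9 down.
R1C2 = 10 − 2 = 8 completes the 10 across.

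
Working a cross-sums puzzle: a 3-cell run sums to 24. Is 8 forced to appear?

Yes

The only way to make 24 from 3 distinct digits is {7,8,9}, which contains 8.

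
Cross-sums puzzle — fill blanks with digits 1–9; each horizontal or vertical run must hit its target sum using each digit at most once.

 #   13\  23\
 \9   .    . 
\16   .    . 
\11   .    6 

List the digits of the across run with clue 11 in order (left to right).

5, 6

16 in 2 cells must be {7,9}; 23 in 3 cells must be {6,8,9}.
Given what's placed, R1C2 must be 8 to fit the 9 across and 23 down.
R2C2 = 23 − 14 = 9 completes the 23 down.
R3C1 = 11 − 6 = 5 completes the 11 across.
R1C1 = 9 − 8 = 1 completes the 9 across.
R2C1 = 16 − 9 = 7 completes the 16 across.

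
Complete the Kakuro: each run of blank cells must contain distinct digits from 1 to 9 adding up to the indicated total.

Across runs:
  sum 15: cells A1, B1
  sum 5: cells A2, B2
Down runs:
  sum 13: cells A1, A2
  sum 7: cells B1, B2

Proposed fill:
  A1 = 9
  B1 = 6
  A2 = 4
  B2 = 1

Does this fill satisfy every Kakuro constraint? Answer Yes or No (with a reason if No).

Across: 9+6=15; 4+1=5. Down: 9+4=13; 6+1=7. No digit repeats within any run.

Yes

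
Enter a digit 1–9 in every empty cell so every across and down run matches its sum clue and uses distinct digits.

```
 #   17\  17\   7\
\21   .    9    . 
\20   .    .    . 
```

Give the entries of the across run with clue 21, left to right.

8 9 4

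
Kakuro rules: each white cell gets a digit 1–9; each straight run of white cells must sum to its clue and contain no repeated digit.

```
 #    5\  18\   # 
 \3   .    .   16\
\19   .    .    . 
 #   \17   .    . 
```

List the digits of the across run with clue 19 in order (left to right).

3 9 7

3 in 2 cells must be {1,2}; 17 in 2 cells must be {8,9}; 16 in 2 cells must be {7,9}.
The 17 across and the 16 down share only 9, so R3C3 = 9.
R2C3 = 16 − 9 = 7 completes the 16 down.
R3C2 = 17 − 9 = 8 completes the 17 across.
R1C2 = 1: the only remaining digit allowed by both the 3 across and the 18 down.
R2C2 = 18 − 9 = 9 completes the 18 down.
R1C1 = 3 − 1 = 2 completes the 3 across.
R2C1 = 19 − 16 = 3 completes the 19 across.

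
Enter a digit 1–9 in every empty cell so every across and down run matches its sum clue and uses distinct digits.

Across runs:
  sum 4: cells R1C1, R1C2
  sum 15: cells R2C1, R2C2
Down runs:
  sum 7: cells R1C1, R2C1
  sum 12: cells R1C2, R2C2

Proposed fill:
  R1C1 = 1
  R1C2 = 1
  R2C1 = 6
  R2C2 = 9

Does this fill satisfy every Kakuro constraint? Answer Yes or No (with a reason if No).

No — the down run R1C2–R2C2 sums to 10, not 12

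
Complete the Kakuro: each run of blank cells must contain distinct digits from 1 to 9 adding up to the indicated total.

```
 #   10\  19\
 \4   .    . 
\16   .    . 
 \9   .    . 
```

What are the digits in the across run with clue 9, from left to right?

4 in 2 cells must be {1,3}; 16 in 2 cells must be {7,9}.
The 4 across and the 19 down share only 3, so R1C2 = 3.
The 16 across and the 10 down share only 7, so R2C1 = 7.
R2C2 = 16 − 7 = 9 completes the 16 across.
R3C2 = 19 − 12 = 7 completes the 19 down.
R1C1 = 4 − 3 = 1 completes the 4 across.
R3C1 = 9 − 7 = 2 completes the 9 across.

2, 7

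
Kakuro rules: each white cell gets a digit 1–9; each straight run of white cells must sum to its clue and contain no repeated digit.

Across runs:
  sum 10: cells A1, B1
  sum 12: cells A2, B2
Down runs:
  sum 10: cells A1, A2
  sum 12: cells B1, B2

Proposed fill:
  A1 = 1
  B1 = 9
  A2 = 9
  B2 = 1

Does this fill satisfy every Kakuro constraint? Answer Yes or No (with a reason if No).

No — the across run A2–B2 sums to 10, not 12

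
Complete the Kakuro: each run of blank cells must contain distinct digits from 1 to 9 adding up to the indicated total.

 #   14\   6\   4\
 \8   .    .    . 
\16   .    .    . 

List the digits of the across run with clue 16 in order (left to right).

9, 4, 3

4 in 2 cells must be {1,3}.
The 8 across and the 14 down share only 5, so R1C1 = 5.
Given what's placed, R1C3 must be 1 to fit the 8 across and 4 down.
R2C1 = 14 − 5 = 9 completes the 14 down.
R2C3 = 4 − 1 = 3 completes the 4 down.
R1C2 = 8 − 6 = 2 completes the 8 across.
R2C2 = 16 − 12 = 4 completes the 16 across.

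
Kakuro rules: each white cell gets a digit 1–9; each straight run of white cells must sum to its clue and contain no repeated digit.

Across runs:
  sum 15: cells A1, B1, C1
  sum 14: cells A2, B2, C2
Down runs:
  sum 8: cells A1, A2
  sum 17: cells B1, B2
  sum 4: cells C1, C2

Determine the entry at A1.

6

17 in 2 cells must be {8,9}; 4 in 2 cells must be {1,3}.
Nothing is forced directly, so branch on B1, whose candidates are 8 or 9. If B1 = 9: that forces C1 = 1, B2 = 8, after which C2 would have to be in {1,2,4,5} for the 14 across but in {3} for the 4 down — contradiction. So B1 = 8.
B2 = 17 − 8 = 9 completes the 17 down.
Nothing is forced directly, so branch on C1, whose candidates are 1 or 3. If C1 = 3: then A1 would have to be in {4} for the 15 across but in {1,2,3,5,6,7} for the 8 down — contradiction. So C1 = 1.
A1 = 15 − 9 = 6 completes the 15 across.
A2 = 8 − 6 = 2 completes the 8 down.
C2 = 14 − 11 = 3 completes the 14 across.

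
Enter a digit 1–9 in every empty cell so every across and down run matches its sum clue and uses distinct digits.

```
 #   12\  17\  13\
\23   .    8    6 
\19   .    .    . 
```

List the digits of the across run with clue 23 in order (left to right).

9 8 6

23 in 3 cells must be {6,8,9}; 17 in 2 cells must be {8,9}.
R1C1 = 23 − 14 = 9 completes the 23 across.
R2C1 = 12 − 9 = 3 completes the 12 down.
R2C2 = 17 − 8 = 9 completes the 17 down.
R2C3 = 19 − 12 = 7 completes the 19 across.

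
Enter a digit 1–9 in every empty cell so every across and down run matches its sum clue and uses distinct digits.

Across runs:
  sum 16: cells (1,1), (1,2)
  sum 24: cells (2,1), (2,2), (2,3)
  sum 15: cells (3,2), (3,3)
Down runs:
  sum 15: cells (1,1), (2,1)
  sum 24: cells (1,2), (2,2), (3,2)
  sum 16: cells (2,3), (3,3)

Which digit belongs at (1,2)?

9

16 in 2 cells must be {7,9}; 24 in 3 cells must be {7,8,9}.
Nothing is forced directly, so branch on (1,1), whose candidates are 7 or 9. If (1,1) = 9: that forces (1,2) = 7, after which (2,1) would have to be in {7,8,9} for the 24 across but in {6} for the 15 down — contradiction. So (1,1) = 7.
(1,2) = 16 − 7 = 9 completes the 16 across.
(2,1) = 15 − 7 = 8 completes the 15 down.
(2,2) = 7: the only remaining digit allowed by both the 24 across and the 24 down.
(2,3) = 24 − 15 = 9 completes the 24 across.
(3,2) = 24 − 16 = 8 completes the 24 down.
(3,3) = 15 − 8 = 7 completes the 15 across.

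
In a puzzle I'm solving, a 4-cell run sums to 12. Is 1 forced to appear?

Every partition of 12 into 4 distinct digits includes 1: {1,2,3,6}, {1,2,4,5}.

Yes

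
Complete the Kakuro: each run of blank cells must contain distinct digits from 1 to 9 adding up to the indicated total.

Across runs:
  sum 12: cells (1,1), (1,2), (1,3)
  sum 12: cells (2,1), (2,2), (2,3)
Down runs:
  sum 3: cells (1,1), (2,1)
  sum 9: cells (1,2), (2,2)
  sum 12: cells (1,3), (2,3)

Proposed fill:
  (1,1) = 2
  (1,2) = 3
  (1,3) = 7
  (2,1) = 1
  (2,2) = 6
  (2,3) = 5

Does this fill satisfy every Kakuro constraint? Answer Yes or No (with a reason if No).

Yes

Across: 2+3+7=12; 1+6+5=12. Down: 2+1=3; 3+6=9; 7+5=12. No digit repeats within any run.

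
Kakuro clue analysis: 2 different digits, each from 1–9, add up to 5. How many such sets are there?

2

2 distinct digits from 1–9 sum between 3 and 17.
Enumerating: {1,4}, {2,3}.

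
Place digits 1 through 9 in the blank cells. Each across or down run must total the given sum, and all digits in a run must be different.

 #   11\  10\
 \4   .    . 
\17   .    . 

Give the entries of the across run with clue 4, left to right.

4 in 2 cells must be {1,3}; 17 in 2 cells must be {8,9}.
The 4 across and the 11 down share only 3, so R1C1 = 3.
R1C2 = 4 − 3 = 1 completes the 4 across.
R2C1 = 11 − 3 = 8 completes the 11 down.
R2C2 = 17 − 8 = 9 completes the 17 across.

3, 1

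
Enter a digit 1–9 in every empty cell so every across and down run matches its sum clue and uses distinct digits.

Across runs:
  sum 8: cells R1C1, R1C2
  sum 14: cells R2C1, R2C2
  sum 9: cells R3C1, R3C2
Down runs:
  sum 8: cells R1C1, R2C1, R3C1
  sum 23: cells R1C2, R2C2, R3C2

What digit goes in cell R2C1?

23 in 3 cells must be {6,8,9}.
The 8 across and the 23 down share only 6, so R1C2 = 6.
The 14 across and the 8 down share only 5, so R2C1 = 5.
R2C2 = 14 − 5 = 9 completes the 14 across.
R3C2 = 23 − 15 = 8 completes the 23 down.
R1C1 = 8 − 6 = 2 completes the 8 across.
R3C1 = 9 − 8 = 1 completes the 9 across.

5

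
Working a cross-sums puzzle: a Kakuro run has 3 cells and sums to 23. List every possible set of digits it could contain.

{6,8,9}

3 distinct digits from 1–9 sum between 6 and 24.
Only one set works: {6,8,9}.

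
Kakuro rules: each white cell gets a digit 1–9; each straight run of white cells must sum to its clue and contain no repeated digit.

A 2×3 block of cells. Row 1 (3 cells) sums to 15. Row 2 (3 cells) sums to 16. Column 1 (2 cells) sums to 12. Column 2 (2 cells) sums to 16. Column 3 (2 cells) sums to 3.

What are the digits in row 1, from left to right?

16 in 2 cells must be {7,9}; 3 in 2 cells must be {1,2}.
Nothing is forced directly, so branch on (1,3), whose candidates are 1 or 2. If (1,3) = 1: that forces (1,2) = 9, (2,2) = 7, after which (2,3) would have to be in {1,3,4,5,6,8} for the 16 across but in {2} for the 3 down — contradiction. So (1,3) = 2.
(2,3) = 3 − 2 = 1 completes the 3 down.
Nothing is forced directly, so branch on (1,2), whose candidates are 7 or 9. If (1,2) = 7: then (1,1) would have to be in {6} for the 15 across but in {3,4,5,7,8,9} for the 12 down — contradiction. So (1,2) = 9.
(1,1) = 15 − 11 = 4 completes the 15 across.
(2,1) = 12 − 4 = 8 completes the 12 down.
(2,2) = 16 − 9 = 7 completes the 16 across.

4, 9, 2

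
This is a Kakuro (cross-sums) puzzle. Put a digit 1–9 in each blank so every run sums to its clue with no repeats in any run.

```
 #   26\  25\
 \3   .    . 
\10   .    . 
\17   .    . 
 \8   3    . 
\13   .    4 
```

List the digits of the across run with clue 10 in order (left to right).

3 in 2 cells must be {1,2}; 17 in 2 cells must be {8,9}.
R4C2 = 8 − 3 = 5 completes the 8 across.
R5C1 = 13 − 4 = 9 completes the 13 across.
Given what's placed, R3C1 must be 8 to fit the 17 across and 26 down.
R3C2 = 17 − 8 = 9 completes the 17 across.
Given what's placed, R1C2 must be 1 to fit the 3 across and 25 down.
R2C2 = 25 − 19 = 6 completes the 25 down.
R1C1 = 3 − 1 = 2 completes the 3 across.
R2C1 = 10 − 6 = 4 completes the 10 across.

4, 6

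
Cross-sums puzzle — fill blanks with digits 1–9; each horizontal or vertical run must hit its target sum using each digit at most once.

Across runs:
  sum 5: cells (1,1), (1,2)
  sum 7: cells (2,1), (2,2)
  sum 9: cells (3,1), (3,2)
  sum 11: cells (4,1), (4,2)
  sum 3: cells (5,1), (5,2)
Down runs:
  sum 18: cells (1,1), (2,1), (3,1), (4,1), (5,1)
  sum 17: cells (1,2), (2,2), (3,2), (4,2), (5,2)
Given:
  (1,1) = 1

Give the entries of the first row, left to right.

1, 4

3 in 2 cells must be {1,2}.
(1,2) = 5 − 1 = 4 completes the 5 across.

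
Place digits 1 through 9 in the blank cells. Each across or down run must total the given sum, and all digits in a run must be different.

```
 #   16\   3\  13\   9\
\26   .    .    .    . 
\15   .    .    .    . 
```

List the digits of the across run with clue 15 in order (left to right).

7, 1, 5, 2

16 in 2 cells must be {7,9}; 3 in 2 cells must be {1,2}.
Only 2 fits R1C2 under both its across sum 26 and down sum 3.
R2C2 = 3 − 2 = 1 completes the 3 down.
Nothing is forced directly, so branch on R1C4, whose candidates are 7 or 8. If R1C4 = 8: then R2C4 would have to be in {2,3,4,5,6,7,8,9} for the 15 across but in {1} for the 9 down — contradiction. So R1C4 = 7.
R1C1 = 9: the only remaining digit allowed by both the 26 across and the 16 down.
R1C3 = 26 − 18 = 8 completes the 26 across.
R2C1 = 16 − 9 = 7 completes the 16 down.
R2C3 = 13 − 8 = 5 completes the 13 down.
R2C4 = 15 − 13 = 2 completes the 15 across.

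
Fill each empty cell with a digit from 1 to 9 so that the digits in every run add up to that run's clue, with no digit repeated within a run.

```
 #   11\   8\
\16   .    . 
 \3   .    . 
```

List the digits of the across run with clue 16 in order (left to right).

9, 7

16 in 2 cells must be {7,9}; 3 in 2 cells must be {1,2}.
The 16 across and the 8 down share only 7, so R1C2 = 7.
The 3 across and the 11 down share only 2, so R2C1 = 2.
R2C2 = 3 − 2 = 1 completes the 3 across.
R1C1 = 16 − 7 = 9 completes the 16 across.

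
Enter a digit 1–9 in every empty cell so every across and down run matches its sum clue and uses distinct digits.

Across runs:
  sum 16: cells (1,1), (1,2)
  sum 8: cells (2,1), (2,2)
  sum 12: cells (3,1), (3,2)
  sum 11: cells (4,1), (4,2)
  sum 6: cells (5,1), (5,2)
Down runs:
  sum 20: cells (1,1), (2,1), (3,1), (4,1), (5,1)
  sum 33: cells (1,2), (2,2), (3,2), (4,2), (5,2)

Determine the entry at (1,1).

7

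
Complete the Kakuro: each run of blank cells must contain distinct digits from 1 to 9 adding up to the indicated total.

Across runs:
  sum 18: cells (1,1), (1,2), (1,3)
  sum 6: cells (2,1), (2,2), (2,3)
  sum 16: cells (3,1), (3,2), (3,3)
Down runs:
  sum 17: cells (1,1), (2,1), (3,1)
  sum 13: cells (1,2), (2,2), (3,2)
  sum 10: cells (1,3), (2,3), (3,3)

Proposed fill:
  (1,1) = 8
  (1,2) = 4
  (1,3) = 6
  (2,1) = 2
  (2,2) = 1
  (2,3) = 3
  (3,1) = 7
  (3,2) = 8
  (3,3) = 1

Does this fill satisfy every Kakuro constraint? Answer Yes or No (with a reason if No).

Yes

Across: 8+4+6=18; 2+1+3=6; 7+8+1=16. Down: 8+2+7=17; 4+1+8=13; 6+3+1=10. No digit repeats within any run.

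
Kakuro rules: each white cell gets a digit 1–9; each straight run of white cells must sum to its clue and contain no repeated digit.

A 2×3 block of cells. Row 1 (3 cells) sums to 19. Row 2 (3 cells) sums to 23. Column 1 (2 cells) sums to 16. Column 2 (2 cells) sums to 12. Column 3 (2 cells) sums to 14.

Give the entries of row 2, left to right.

9 8 6

23 in 3 cells must be {6,8,9}; 16 in 2 cells must be {7,9}.
The 23 across and the 16 down share only 9, so (2,1) = 9.
Given what's placed, (2,2) must be 8 to fit the 23 across and 12 down.
(2,3) = 23 − 17 = 6 completes the 23 across.
(1,1) = 16 − 9 = 7 completes the 16 down.
(1,2) = 12 − 8 = 4 completes the 12 down.
(1,3) = 19 − 11 = 8 completes the 19 across.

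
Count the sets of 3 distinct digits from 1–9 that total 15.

3 distinct digits from 1–9 sum between 6 and 24.

8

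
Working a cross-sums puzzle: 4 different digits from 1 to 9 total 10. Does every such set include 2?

Yes

The only way to make 10 from 4 distinct digits is {1,2,3,4}, which contains 2.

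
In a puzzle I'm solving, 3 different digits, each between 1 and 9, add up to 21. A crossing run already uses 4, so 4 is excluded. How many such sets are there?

2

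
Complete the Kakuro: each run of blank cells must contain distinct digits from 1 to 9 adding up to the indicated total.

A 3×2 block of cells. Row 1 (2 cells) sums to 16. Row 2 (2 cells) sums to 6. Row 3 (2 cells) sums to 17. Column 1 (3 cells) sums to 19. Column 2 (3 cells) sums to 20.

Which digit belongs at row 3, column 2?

9

16 in 2 cells must be {7,9}; 17 in 2 cells must be {8,9}.
Nothing is forced directly, so branch on (2,2), whose candidates are 4 or 5. If (2,2) = 5: then (2,1) would have to be in {1} for the 6 across but in {2,3,4,5,6,7,8,9} for the 19 down — contradiction. So (2,2) = 4.
(2,1) = 6 − 4 = 2 completes the 6 across.
Given what's placed, (3,2) must be 9 to fit the 17 across and 20 down.
(1,1) = 9: the only remaining digit allowed by both the 16 across and the 19 down.
(1,2) = 16 − 9 = 7 completes the 16 across.
(3,1) = 17 − 9 = 8 completes the 17 across.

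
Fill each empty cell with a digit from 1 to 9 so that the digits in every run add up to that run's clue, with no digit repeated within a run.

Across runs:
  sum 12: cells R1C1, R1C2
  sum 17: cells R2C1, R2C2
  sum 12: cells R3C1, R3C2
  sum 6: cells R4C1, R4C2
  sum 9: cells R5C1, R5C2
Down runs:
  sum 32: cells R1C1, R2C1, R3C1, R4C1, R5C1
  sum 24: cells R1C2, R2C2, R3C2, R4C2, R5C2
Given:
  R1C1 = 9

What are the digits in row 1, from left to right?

9 3

17 in 2 cells must be {8,9}.
R1C2 = 12 − 9 = 3 completes the 12 across.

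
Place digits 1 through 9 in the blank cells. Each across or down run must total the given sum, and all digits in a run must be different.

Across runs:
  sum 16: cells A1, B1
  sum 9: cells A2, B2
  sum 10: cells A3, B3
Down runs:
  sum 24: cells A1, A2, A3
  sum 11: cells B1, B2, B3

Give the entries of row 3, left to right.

7 3

16 in 2 cells must be {7,9}; 24 in 3 cells must be {7,8,9}.
The 16 across and the 11 down share only 7, so B1 = 7.
A1 = 16 − 7 = 9 completes the 16 across.
Nothing is forced directly, so branch on A2, whose candidates are 7 or 8. If A2 = 7: then B2 would have to be in {2} for the 9 across but in {1,3} for the 11 down — contradiction. So A2 = 8.
B2 = 9 − 8 = 1 completes the 9 across.
A3 = 24 − 17 = 7 completes the 24 down.
B3 = 10 − 7 = 3 completes the 10 across.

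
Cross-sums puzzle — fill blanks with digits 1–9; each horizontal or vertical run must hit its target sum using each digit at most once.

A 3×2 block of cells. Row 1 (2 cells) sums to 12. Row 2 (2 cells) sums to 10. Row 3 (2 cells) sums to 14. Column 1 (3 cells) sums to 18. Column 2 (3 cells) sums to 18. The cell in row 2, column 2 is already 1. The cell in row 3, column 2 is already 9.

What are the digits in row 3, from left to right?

(1,2) = 18 − 10 = 8 completes the 18 down.
(2,1) = 10 − 1 = 9 completes the 10 across.
(3,1) = 14 − 9 = 5 completes the 14 across.
(1,1) = 12 − 8 = 4 completes the 12 across.

5 9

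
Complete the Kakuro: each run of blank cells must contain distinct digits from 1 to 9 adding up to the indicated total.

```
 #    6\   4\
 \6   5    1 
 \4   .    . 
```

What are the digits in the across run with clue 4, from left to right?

1, 3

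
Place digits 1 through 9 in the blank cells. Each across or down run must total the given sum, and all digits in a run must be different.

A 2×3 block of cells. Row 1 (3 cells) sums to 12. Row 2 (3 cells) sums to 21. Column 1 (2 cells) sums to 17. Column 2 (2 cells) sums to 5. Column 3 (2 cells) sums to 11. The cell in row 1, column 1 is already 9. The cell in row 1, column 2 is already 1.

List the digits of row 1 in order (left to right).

9 1 2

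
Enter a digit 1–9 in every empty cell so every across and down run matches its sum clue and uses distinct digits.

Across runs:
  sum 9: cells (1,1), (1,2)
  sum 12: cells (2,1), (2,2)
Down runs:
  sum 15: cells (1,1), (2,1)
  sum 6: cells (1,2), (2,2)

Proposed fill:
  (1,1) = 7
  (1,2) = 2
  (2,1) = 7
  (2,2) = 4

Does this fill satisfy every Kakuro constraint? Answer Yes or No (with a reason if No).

No — the down run (1,1)–(2,1) sums to 14, not 15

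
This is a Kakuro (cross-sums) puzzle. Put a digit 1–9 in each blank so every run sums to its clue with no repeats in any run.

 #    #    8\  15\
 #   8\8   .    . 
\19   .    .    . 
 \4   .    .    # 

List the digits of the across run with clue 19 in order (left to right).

4 in 2 cells must be {1,3}.
Nothing is forced directly, so branch on R3C1, whose candidates are 1 or 3. If R3C1 = 3: that forces R2C1 = 5, after which R2C2 would have to be in {6,8} for the 19 across but in {1,2,3,4,5} for the 8 down — contradiction. So R3C1 = 1.
R2C1 = 8 − 1 = 7 completes the 8 down.
R3C2 = 4 − 1 = 3 completes the 4 across.
R1C2 = 1: the only remaining digit allowed by both the 8 across and the 8 down.
R1C3 = 8 − 1 = 7 completes the 8 across.
R2C2 = 8 − 4 = 4 completes the 8 down.
R2C3 = 19 − 11 = 8 completes the 19 across.

7 4 8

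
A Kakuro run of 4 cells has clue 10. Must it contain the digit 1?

The only way to make 10 from 4 distinct digits is {1,2,3,4}, which contains 1.

Yes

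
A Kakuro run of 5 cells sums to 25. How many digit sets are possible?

12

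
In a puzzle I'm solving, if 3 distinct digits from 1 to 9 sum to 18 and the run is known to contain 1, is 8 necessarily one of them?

The only way to make 18 from 3 distinct digits under that restriction is {1,8,9}, which contains 8.

Yes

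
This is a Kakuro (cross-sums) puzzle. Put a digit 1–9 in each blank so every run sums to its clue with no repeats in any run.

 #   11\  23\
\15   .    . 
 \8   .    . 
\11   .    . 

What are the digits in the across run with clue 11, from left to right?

3, 8

23 in 3 cells must be {6,8,9}.
The 8 across and the 23 down share only 6, so R2C2 = 6.
R2C1 = 8 − 6 = 2 completes the 8 across.
Nothing is forced directly, so branch on R1C1, whose candidates are 6 or 8. If R1C1 = 8: then R1C2 would have to be in {7} for the 15 across but in {8,9} for the 23 down — contradiction. So R1C1 = 6.
R1C2 = 15 − 6 = 9 completes the 15 across.
R3C1 = 11 − 8 = 3 completes the 11 down.
R3C2 = 11 − 3 = 8 completes the 11 across.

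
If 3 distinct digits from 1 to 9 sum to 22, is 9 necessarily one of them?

Yes

Every partition of 22 into 3 distinct digits includes 9: {5,8,9}, {6,7,9}.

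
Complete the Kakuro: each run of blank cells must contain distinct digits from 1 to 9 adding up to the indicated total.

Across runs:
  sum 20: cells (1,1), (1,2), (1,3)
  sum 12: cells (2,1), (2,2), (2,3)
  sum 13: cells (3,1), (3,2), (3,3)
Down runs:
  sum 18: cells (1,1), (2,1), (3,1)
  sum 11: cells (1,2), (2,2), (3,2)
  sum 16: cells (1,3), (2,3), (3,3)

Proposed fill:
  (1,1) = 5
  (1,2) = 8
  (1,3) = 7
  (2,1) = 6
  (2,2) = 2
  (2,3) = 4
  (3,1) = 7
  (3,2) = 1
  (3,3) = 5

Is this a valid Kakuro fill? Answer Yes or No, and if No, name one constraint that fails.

Across: 5+8+7=20; 6+2+4=12; 7+1+5=13. Down: 5+6+7=18; 8+2+1=11; 7+4+5=16. No digit repeats within any run.

Yes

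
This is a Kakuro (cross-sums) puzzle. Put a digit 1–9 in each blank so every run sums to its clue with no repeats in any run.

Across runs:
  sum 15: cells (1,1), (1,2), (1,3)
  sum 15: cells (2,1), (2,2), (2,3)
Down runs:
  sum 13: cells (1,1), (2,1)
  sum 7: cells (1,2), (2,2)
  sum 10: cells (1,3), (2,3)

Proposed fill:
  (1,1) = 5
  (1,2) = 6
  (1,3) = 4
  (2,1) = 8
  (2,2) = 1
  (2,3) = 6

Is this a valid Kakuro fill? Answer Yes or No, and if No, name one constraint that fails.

Across: 5+6+4=15; 8+1+6=15. Down: 5+8=13; 6+1=7; 4+6=10. No digit repeats within any run.

Yes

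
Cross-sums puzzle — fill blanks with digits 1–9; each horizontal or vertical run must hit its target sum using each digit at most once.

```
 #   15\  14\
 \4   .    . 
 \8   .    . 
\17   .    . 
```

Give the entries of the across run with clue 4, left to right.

1 3

4 in 2 cells must be {1,3}; 17 in 2 cells must be {8,9}.
Nothing is forced directly, so branch on R1C1, whose candidates are 1 or 3. If R1C1 = 3: that forces R1C2 = 1, R3C1 = 8, R3C2 = 9, after which R2C1 would have to be in {1,2,3,5,6,7} for the 8 across but in {4} for the 15 down — contradiction. So R1C1 = 1.
R1C2 = 4 − 1 = 3 completes the 4 across.
Given what's placed, R3C2 must be 9 to fit the 17 across and 14 down.
R2C2 = 14 − 12 = 2 completes the 14 down.
R3C1 = 17 − 9 = 8 completes the 17 across.
R2C1 = 8 − 2 = 6 completes the 8 across.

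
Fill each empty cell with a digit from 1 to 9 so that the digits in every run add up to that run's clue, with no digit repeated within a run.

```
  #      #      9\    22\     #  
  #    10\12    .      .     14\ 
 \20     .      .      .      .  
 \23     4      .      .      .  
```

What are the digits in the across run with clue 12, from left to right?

3 9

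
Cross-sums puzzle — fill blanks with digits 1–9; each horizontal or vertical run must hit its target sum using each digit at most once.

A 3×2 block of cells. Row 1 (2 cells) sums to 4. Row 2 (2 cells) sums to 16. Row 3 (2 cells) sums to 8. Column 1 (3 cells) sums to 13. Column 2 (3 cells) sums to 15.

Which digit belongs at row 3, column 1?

3

4 in 2 cells must be {1,3}; 16 in 2 cells must be {7,9}.
Nothing is forced directly, so branch on (1,1), whose candidates are 1 or 3. If (1,1) = 3: that forces (1,2) = 1, (2,1) = 9, after which (2,2) would have to be in {7} for the 16 across but in {5,6,8,9} for the 15 down — contradiction. So (1,1) = 1.
(1,2) = 4 − 1 = 3 completes the 4 across.
Given what's placed, (2,2) must be 7 to fit the 16 across and 15 down.
(3,2) = 15 − 10 = 5 completes the 15 down.
(2,1) = 16 − 7 = 9 completes the 16 across.
(3,1) = 8 − 5 = 3 completes the 8 across.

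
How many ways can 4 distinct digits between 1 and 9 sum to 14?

5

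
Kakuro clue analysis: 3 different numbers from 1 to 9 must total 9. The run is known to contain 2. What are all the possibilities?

{1,2,6}; {2,3,4}

3 distinct digits from 1–9 sum between 6 and 24.
Keeping only sets containing 2.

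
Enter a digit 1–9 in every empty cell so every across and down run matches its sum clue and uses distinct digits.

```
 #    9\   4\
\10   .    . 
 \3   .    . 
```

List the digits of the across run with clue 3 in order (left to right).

2 1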